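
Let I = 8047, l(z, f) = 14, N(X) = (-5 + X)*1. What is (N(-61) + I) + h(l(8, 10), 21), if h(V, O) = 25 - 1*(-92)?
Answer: 8098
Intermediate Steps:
N(X) = -5 + X
h(V, O) = 117 (h(V, O) = 25 + 92 = 117)
(N(-61) + I) + h(l(8, 10), 21) = ((-5 - 61) + 8047) + 117 = (-66 + 8047) + 117 = 7981 + 117 = 8098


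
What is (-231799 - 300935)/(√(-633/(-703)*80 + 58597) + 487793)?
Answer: -30447388831931/27878865397086 + 88789*√28994764693/27878865397086 ≈ -1.0916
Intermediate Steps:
(-231799 - 300935)/(√(-633/(-703)*80 + 58597) + 487793) = -532734/(√(-633*(-1/703)*80 + 58597) + 487793) = -532734/(√((633/703)*80 + 58597) + 487793) = -532734/(√(50640/703 + 58597) + 487793) = -532734/(√(41244331/703) + 487793) = -532734/(√28994764693/703 + 487793) = -532734/(487793 + √28994764693/703)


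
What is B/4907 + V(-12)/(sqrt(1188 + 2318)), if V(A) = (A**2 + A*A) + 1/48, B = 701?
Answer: 1/7 + 13825*sqrt(3506)/168288 ≈ 5.0071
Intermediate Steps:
V(A) = 1/48 + 2*A**2 (V(A) = (A**2 + A**2) + 1/48 = 2*A**2 + 1/48 = 1/48 + 2*A**2)
B/4907 + V(-12)/(sqrt(1188 + 2318)) = 701/4907 + (1/48 + 2*(-12)**2)/(sqrt(1188 + 2318)) = 701*(1/4907) + (1/48 + 2*144)/(sqrt(3506)) = 1/7 + (1/48 + 288)*(sqrt(3506)/3506) = 1/7 + 13825*(sqrt(3506)/3506)/48 = 1/7 + 13825*sqrt(3506)/168288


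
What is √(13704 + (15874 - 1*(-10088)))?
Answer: √39666 ≈ 199.16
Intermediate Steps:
√(13704 + (15874 - 1*(-10088))) = √(13704 + (15874 + 10088)) = √(13704 + 25962) = √39666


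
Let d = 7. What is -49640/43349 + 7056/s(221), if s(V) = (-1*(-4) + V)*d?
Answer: 3614088/1083725 ≈ 3.3349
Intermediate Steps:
s(V) = 28 + 7*V (s(V) = (-1*(-4) + V)*7 = (4 + V)*7 = 28 + 7*V)
-49640/43349 + 7056/s(221) = -49640/43349 + 7056/(28 + 7*221) = -49640*1/43349 + 7056/(28 + 1547) = -49640/43349 + 7056/1575 = -49640/43349 + 7056*(1/1575) = -49640/43349 + 112/25 = 3614088/1083725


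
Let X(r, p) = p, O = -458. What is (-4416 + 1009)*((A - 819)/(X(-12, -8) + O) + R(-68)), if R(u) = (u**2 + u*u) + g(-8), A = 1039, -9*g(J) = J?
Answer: -66075119510/2097 ≈ -3.1509e+7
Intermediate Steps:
g(J) = -J/9
R(u) = 8/9 + 2*u**2 (R(u) = (u**2 + u*u) - 1/9*(-8) = (u**2 + u**2) + 8/9 = 2*u**2 + 8/9 = 8/9 + 2*u**2)
(-4416 + 1009)*((A - 819)/(X(-12, -8) + O) + R(-68)) = (-4416 + 1009)*((1039 - 819)/(-8 - 458) + (8/9 + 2*(-68)**2)) = -3407*(220/(-466) + (8/9 + 2*4624)) = -3407*(220*(-1/466) + (8/9 + 9248)) = -3407*(-110/233 + 83240/9) = -3407*19393930/2097 = -66075119510/2097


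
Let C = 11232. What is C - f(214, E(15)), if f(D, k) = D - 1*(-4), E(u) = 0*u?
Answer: 11014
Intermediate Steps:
E(u) = 0
f(D, k) = 4 + D (f(D, k) = D + 4 = 4 + D)
C - f(214, E(15)) = 11232 - (4 + 214) = 11232 - 1*218 = 11232 - 218 = 11014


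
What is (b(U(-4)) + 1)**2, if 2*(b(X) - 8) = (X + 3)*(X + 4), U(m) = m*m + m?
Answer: 16641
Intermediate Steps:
U(m) = m + m**2 (U(m) = m**2 + m = m + m**2)
b(X) = 8 + (3 + X)*(4 + X)/2 (b(X) = 8 + ((X + 3)*(X + 4))/2 = 8 + ((3 + X)*(4 + X))/2 = 8 + (3 + X)*(4 + X)/2)
(b(U(-4)) + 1)**2 = ((14 + (-4*(1 - 4))**2/2 + 7*(-4*(1 - 4))/2) + 1)**2 = ((14 + (-4*(-3))**2/2 + 7*(-4*(-3))/2) + 1)**2 = ((14 + (1/2)*12**2 + (7/2)*12) + 1)**2 = ((14 + (1/2)*144 + 42) + 1)**2 = ((14 + 72 + 42) + 1)**2 = (128 + 1)**2 = 129**2 = 16641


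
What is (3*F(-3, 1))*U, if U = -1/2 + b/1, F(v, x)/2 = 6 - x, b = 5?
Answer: 135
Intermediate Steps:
F(v, x) = 12 - 2*x (F(v, x) = 2*(6 - x) = 12 - 2*x)
U = 9/2 (U = -1/2 + 5/1 = -1*1/2 + 5*1 = -1/2 + 5 = 9/2 ≈ 4.5000)
(3*F(-3, 1))*U = (3*(12 - 2*1))*(9/2) = (3*(12 - 2))*(9/2) = (3*10)*(9/2) = 30*(9/2) = 135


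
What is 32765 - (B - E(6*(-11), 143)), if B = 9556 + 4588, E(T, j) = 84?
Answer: 18705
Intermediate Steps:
B = 14144
32765 - (B - E(6*(-11), 143)) = 32765 - (14144 - 1*84) = 32765 - (14144 - 84) = 32765 - 1*14060 = 32765 - 14060 = 18705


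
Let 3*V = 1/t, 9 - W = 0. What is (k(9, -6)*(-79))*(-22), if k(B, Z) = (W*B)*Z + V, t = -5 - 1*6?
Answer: -2534162/3 ≈ -8.4472e+5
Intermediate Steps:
t = -11 (t = -5 - 6 = -11)
W = 9 (W = 9 - 1*0 = 9 + 0 = 9)
V = -1/33 (V = (1/3)/(-11) = (1/3)*(-1/11) = -1/33 ≈ -0.030303)
k(B, Z) = -1/33 + 9*B*Z (k(B, Z) = (9*B)*Z - 1/33 = 9*B*Z - 1/33 = -1/33 + 9*B*Z)
(k(9, -6)*(-79))*(-22) = ((-1/33 + 9*9*(-6))*(-79))*(-22) = ((-1/33 - 486)*(-79))*(-22) = -16039/33*(-79)*(-22) = (1267081/33)*(-22) = -2534162/3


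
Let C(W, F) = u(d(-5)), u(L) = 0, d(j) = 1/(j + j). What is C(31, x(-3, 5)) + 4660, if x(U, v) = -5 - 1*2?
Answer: 4660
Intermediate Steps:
x(U, v) = -7 (x(U, v) = -5 - 2 = -7)
d(j) = 1/(2*j)
C(W, F) = 0
C(31, x(-3, 5)) + 4660 = 0 + 4660 = 4660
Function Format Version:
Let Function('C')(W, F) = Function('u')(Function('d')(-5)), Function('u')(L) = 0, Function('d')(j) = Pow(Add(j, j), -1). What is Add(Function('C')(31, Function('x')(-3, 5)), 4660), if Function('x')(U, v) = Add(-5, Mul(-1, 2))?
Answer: 4660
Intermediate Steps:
Function('x')(U, v) = -7 (Function('x')(U, v) = Add(-5, -2) = -7)
Function('d')(j) = Mul(Rational(1, 2), Pow(j, -1)) (Function('d')(j) = Pow(Mul(2, j), -1) = Mul(Rational(1, 2), Pow(j, -1)))
Function('C')(W, F) = 0
Add(Function('C')(31, Function('x')(-3, 5)), 4660) = Add(0, 4660) = 4660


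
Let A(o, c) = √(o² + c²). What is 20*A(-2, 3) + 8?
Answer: 8 + 20*√13 ≈ 80.111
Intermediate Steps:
A(o, c) = √(c² + o²)
20*A(-2, 3) + 8 = 20*√(3² + (-2)²) + 8 = 20*√(9 + 4) + 8 = 20*√13 + 8 = 8 + 20*√13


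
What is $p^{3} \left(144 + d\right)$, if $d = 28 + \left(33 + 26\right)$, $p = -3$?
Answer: $-6237$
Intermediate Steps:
$d = 87$ ($d = 28 + 59 = 87$)
$p^{3} \left(144 + d\right) = \left(-3\right)^{3} \left(144 + 87\right) = \left(-27\right) 231 = -6237$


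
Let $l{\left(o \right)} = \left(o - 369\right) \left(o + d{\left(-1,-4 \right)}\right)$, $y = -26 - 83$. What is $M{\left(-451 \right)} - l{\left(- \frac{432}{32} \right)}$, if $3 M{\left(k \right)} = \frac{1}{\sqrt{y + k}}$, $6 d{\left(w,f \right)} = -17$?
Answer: $- \frac{12495}{2} - \frac{i \sqrt{35}}{420} \approx -6247.5 - 0.014086 i$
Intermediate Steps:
$d{\left(w,f \right)} = - \frac{17}{6}$ ($d{\left(w,f \right)} = \frac{1}{6} \left(-17\right) = - \frac{17}{6}$)
$y = -109$ ($y = -26 - 83 = -109$)
$M{\left(k \right)} = \frac{1}{3 \sqrt{-109 + k}}$
$l{\left(o \right)} = \left(-369 + o\right) \left(- \frac{17}{6} + o\right)$ ($l{\left(o \right)} = \left(o - 369\right) \left(o - \frac{17}{6}\right) = \left(-369 + o\right) \left(- \frac{17}{6} + o\right)$)
$M{\left(-451 \right)} - l{\left(- \frac{432}{32} \right)} = \frac{1}{3 \sqrt{-109 - 451}} - \left(\frac{2091}{2} + \left(- \frac{432}{32}\right)^{2} - \frac{2231 \left(- \frac{432}{32}\right)}{6}\right) = \frac{1}{3 \cdot 4 i \sqrt{35}} - \left(\frac{2091}{2} + \left(\left(-432\right) \frac{1}{32}\right)^{2} - \frac{2231 \left(\left(-432\right) \frac{1}{32}\right)}{6}\right) = \frac{\left(- \frac{1}{140}\right) i \sqrt{35}}{3} - \left(\frac{2091}{2} + \left(- \frac{27}{2}\right)^{2} - - \frac{20079}{4}\right) = - \frac{i \sqrt{35}}{420} - \left(\frac{2091}{2} + \frac{729}{4} + \frac{20079}{4}\right) = - \frac{i \sqrt{35}}{420} - \frac{12495}{2} = - \frac{12495}{2} - \frac{i \sqrt{35}}{420}$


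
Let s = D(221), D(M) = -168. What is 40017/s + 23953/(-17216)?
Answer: -28873199/120512 ≈ -239.59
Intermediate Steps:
s = -168
40017/s + 23953/(-17216) = 40017/(-168) + 23953/(-17216) = 40017*(-1/168) + 23953*(-1/17216) = -13339/56 - 23953/17216 = -28873199/120512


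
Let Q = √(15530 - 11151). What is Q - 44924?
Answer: -44924 + √4379 ≈ -44858.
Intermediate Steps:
Q = √4379 ≈ 66.174
Q - 44924 = √4379 - 44924 = -44924 + √4379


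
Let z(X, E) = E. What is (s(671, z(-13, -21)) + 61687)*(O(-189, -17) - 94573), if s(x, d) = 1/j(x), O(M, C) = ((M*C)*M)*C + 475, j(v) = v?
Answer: 423409760188038/671 ≈ 6.3101e+11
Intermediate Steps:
O(M, C) = 475 + C²*M² (O(M, C) = ((C*M)*M)*C + 475 = (C*M²)*C + 475 = C²*M² + 475 = 475 + C²*M²)
s(x, d) = 1/x
(s(671, z(-13, -21)) + 61687)*(O(-189, -17) - 94573) = (1/671 + 61687)*((475 + (-17)²*(-189)²) - 94573) = (1/671 + 61687)*((475 + 289*35721) - 94573) = 41391978*((475 + 10323369) - 94573)/671 = 41391978*(10323844 - 94573)/671 = (41391978/671)*10229271 = 423409760188038/671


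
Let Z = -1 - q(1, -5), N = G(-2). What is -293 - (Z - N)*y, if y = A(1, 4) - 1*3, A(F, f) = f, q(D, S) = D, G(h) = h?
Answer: -293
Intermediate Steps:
N = -2
Z = -2 (Z = -1 - 1*1 = -1 - 1 = -2)
y = 1 (y = 4 - 1*3 = 4 - 3 = 1)
-293 - (Z - N)*y = -293 - (-2 - 1*(-2))*1 = -293 - (-2 + 2)*1 = -293 - 0*1 = -293 - 0 = -293 - 1*0 = -293 + 0 = -293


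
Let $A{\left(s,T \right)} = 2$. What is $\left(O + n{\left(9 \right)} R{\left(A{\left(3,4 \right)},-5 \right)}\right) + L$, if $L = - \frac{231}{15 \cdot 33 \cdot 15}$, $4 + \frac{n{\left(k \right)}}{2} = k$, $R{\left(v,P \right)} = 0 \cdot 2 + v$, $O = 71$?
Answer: $\frac{20468}{225} \approx 90.969$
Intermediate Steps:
$R{\left(v,P \right)} = v$ ($R{\left(v,P \right)} = 0 + v = v$)
$n{\left(k \right)} = -8 + 2 k$
$L = - \frac{7}{225}$ ($L = - \frac{231}{495 \cdot 15} = - \frac{231}{7425} = \left(-231\right) \frac{1}{7425} = - \frac{7}{225} \approx -0.031111$)
$\left(O + n{\left(9 \right)} R{\left(A{\left(3,4 \right)},-5 \right)}\right) + L = \left(71 + \left(-8 + 2 \cdot 9\right) 2\right) - \frac{7}{225} = \left(71 + \left(-8 + 18\right) 2\right) - \frac{7}{225} = \left(71 + 10 \cdot 2\right) - \frac{7}{225} = \left(71 + 20\right) - \frac{7}{225} = 91 - \frac{7}{225} = \frac{20468}{225}$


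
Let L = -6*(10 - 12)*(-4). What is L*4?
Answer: -192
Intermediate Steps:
L = -48 (L = -6*(-2)*(-4) = -(-12)*(-4) = -1*48 = -48)
L*4 = -48*4 = -192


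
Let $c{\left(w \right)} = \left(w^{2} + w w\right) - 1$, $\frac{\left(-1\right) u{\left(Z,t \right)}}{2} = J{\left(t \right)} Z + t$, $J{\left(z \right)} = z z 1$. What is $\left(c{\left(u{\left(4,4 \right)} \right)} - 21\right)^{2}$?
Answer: $1366780900$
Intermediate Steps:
$J{\left(z \right)} = z^{2}$ ($J{\left(z \right)} = z z = z^{2}$)
$u{\left(Z,t \right)} = - 2 t - 2 Z t^{2}$ ($u{\left(Z,t \right)} = - 2 \left(t^{2} Z + t\right) = - 2 \left(Z t^{2} + t\right) = - 2 \left(t + Z t^{2}\right) = - 2 t - 2 Z t^{2}$)
$c{\left(w \right)} = -1 + 2 w^{2}$ ($c{\left(w \right)} = \left(w^{2} + w^{2}\right) - 1 = 2 w^{2} - 1 = -1 + 2 w^{2}$)
$\left(c{\left(u{\left(4,4 \right)} \right)} - 21\right)^{2} = \left(\left(-1 + 2 \left(2 \cdot 4 \left(-1 - 4 \cdot 4\right)\right)^{2}\right) - 21\right)^{2} = \left(\left(-1 + 2 \left(2 \cdot 4 \left(-1 - 16\right)\right)^{2}\right) - 21\right)^{2} = \left(\left(-1 + 2 \left(2 \cdot 4 \left(-17\right)\right)^{2}\right) - 21\right)^{2} = \left(\left(-1 + 2 \left(-136\right)^{2}\right) - 21\right)^{2} = \left(\left(-1 + 2 \cdot 18496\right) - 21\right)^{2} = \left(\left(-1 + 36992\right) - 21\right)^{2} = \left(36991 - 21\right)^{2} = 36970^{2} = 1366780900$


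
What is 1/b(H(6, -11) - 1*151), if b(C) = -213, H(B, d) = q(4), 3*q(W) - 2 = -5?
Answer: -1/213 ≈ -0.0046948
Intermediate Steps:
q(W) = -1 (q(W) = 2/3 + (1/3)*(-5) = 2/3 - 5/3 = -1)
H(B, d) = -1
1/b(H(6, -11) - 1*151) = 1/(-213) = -1/213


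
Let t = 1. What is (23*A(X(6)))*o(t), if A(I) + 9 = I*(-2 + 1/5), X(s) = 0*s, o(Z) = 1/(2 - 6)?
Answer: 207/4 ≈ 51.750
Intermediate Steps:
o(Z) = -1/4 (o(Z) = 1/(-4) = -1/4)
X(s) = 0
A(I) = -9 - 9*I/5 (A(I) = -9 + I*(-2 + 1/5) = -9 + I*(-9/5) = -9 - 9*I/5)
(23*A(X(6)))*o(t) = (23*(-9 - 9/5*0))*(-1/4) = (23*(-9 + 0))*(-1/4) = (23*(-9))*(-1/4) = -207*(-1/4) = 207/4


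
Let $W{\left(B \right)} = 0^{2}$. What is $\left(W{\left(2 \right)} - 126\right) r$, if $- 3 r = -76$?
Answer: $-3192$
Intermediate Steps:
$r = \frac{76}{3}$ ($r = \left(- \frac{1}{3}\right) \left(-76\right) = \frac{76}{3} \approx 25.333$)
$W{\left(B \right)} = 0$
$\left(W{\left(2 \right)} - 126\right) r = \left(0 - 126\right) \frac{76}{3} = \left(-126\right) \frac{76}{3} = -3192$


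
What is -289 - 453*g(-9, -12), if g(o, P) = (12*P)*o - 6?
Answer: -584659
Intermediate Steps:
g(o, P) = -6 + 12*P*o (g(o, P) = 12*P*o - 6 = -6 + 12*P*o)
-289 - 453*g(-9, -12) = -289 - 453*(-6 + 12*(-12)*(-9)) = -289 - 453*(-6 + 1296) = -289 - 453*1290 = -289 - 584370 = -584659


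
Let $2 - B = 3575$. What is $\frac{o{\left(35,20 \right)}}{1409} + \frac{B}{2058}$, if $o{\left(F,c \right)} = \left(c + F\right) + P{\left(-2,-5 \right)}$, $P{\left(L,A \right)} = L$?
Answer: $- \frac{1641761}{966574} \approx -1.6985$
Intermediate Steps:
$B = -3573$ ($B = 2 - 3575 = -3573$)
$o{\left(F,c \right)} = -2 + F + c$ ($o{\left(F,c \right)} = \left(c + F\right) - 2 = \left(F + c\right) - 2 = -2 + F + c$)
$\frac{o{\left(35,20 \right)}}{1409} + \frac{B}{2058} = \frac{-2 + 35 + 20}{1409} - \frac{3573}{2058} = 53 \cdot \frac{1}{1409} - \frac{1191}{686} = \frac{53}{1409} - \frac{1191}{686} = - \frac{1641761}{966574}$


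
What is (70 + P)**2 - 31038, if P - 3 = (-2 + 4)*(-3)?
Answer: -26549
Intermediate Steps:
P = -3 (P = 3 + (-2 + 4)*(-3) = 3 + 2*(-3) = 3 - 6 = -3)
(70 + P)**2 - 31038 = (70 - 3)**2 - 31038 = 67**2 - 31038 = 4489 - 31038 = -26549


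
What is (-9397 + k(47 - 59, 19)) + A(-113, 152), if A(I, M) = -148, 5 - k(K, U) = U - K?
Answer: -9571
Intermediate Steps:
k(K, U) = 5 + K - U (k(K, U) = 5 - (U - K) = 5 + (K - U) = 5 + K - U)
(-9397 + k(47 - 59, 19)) + A(-113, 152) = (-9397 + (5 + (47 - 59) - 1*19)) - 148 = (-9397 + (5 - 12 - 19)) - 148 = (-9397 - 26) - 148 = -9423 - 148 = -9571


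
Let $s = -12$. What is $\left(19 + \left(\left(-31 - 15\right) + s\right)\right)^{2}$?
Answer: $1521$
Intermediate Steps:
$\left(19 + \left(\left(-31 - 15\right) + s\right)\right)^{2} = \left(19 - 58\right)^{2} = \left(-39\right)^{2} = 1521$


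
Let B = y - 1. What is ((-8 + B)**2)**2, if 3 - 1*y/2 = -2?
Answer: 1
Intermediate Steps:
y = 10 (y = 6 - 2*(-2) = 6 + 4 = 10)
B = 9 (B = 10 - 1 = 9)
((-8 + B)**2)**2 = ((-8 + 9)**2)**2 = (1**2)**2 = 1**2 = 1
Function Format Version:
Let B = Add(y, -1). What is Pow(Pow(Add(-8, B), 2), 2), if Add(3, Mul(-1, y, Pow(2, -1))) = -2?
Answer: 1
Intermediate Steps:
y = 10 (y = Add(6, Mul(-2, -2)) = Add(6, 4) = 10)
B = 9 (B = Add(10, -1) = 9)
Pow(Pow(Add(-8, B), 2), 2) = Pow(Pow(Add(-8, 9), 2), 2) = Pow(Pow(1, 2), 2) = Pow(1, 2) = 1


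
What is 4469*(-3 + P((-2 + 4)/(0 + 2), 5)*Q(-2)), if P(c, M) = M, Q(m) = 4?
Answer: 75973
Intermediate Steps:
4469*(-3 + P((-2 + 4)/(0 + 2), 5)*Q(-2)) = 4469*(-3 + 5*4) = 4469*(-3 + 20) = 4469*17 = 75973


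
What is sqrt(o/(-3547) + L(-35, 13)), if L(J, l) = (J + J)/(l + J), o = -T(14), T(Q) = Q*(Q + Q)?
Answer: 3*sqrt(556889641)/39017 ≈ 1.8145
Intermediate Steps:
T(Q) = 2*Q**2 (T(Q) = Q*(2*Q) = 2*Q**2)
o = -392 (o = -2*14**2 = -2*196 = -1*392 = -392)
L(J, l) = 2*J/(J + l) (L(J, l) = (2*J)/(J + l) = 2*J/(J + l))
sqrt(o/(-3547) + L(-35, 13)) = sqrt(-392/(-3547) + 2*(-35)/(-35 + 13)) = sqrt(-392*(-1/3547) + 2*(-35)/(-22)) = sqrt(392/3547 + 2*(-35)*(-1/22)) = sqrt(392/3547 + 35/11) = sqrt(128457/39017) = 3*sqrt(556889641)/39017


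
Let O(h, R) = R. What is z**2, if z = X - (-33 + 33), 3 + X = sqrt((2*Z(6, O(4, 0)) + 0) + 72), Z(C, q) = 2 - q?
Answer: 85 - 12*sqrt(19) ≈ 32.693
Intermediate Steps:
X = -3 + 2*sqrt(19) (X = -3 + sqrt((2*(2 - 1*0) + 0) + 72) = -3 + sqrt((2*(2 + 0) + 0) + 72) = -3 + sqrt((2*2 + 0) + 72) = -3 + sqrt((4 + 0) + 72) = -3 + sqrt(4 + 72) = -3 + sqrt(76) = -3 + 2*sqrt(19) ≈ 5.7178)
z = -3 + 2*sqrt(19) (z = (-3 + 2*sqrt(19)) - (-33 + 33) = (-3 + 2*sqrt(19)) - 1*0 = (-3 + 2*sqrt(19)) + 0 = -3 + 2*sqrt(19) ≈ 5.7178)
z**2 = (-3 + 2*sqrt(19))**2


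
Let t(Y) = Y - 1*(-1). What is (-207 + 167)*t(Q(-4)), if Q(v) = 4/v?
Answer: 0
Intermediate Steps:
t(Y) = 1 + Y (t(Y) = Y + 1 = 1 + Y)
(-207 + 167)*t(Q(-4)) = (-207 + 167)*(1 + 4/(-4)) = -40*(1 + 4*(-¼)) = -40*(1 - 1) = -40*0 = 0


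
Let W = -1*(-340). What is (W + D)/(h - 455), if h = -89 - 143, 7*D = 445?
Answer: -2825/4809 ≈ -0.58744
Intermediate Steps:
D = 445/7 (D = (⅐)*445 = 445/7 ≈ 63.571)
W = 340
h = -232
(W + D)/(h - 455) = (340 + 445/7)/(-232 - 455) = (2825/7)/(-687) = (2825/7)*(-1/687) = -2825/4809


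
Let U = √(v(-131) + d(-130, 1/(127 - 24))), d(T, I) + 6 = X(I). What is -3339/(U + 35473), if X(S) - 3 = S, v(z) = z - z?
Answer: -4066589247/43202791465 + 2226*I*√7931/43202791465 ≈ -0.094128 + 4.5886e-6*I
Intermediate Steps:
v(z) = 0
X(S) = 3 + S
d(T, I) = -3 + I (d(T, I) = -6 + (3 + I) = -3 + I)
U = 2*I*√7931/103 (U = √(0 + (-3 + 1/(127 - 24))) = √(0 + (-3 + 1/103)) = √(0 - 308/103) = √(-308/103) = 2*I*√7931/103 ≈ 1.7292*I)
-3339/(U + 35473) = -3339/(2*I*√7931/103 + 35473) = -3339/(35473 + 2*I*√7931/103)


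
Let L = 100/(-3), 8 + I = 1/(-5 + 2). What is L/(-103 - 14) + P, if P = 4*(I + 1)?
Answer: -10196/351 ≈ -29.048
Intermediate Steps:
I = -25/3 (I = -8 + 1/(-5 + 2) = -8 + 1/(-3) = -8 - 1/3 = -25/3 ≈ -8.3333)
L = -100/3 (L = 100*(-1/3) = -100/3 ≈ -33.333)
P = -88/3 (P = 4*(-25/3 + 1) = 4*(-22/3) = -88/3 ≈ -29.333)
L/(-103 - 14) + P = -100/(3*(-103 - 14)) - 88/3 = -100/3/(-117) - 88/3 = -100/3*(-1/117) - 88/3 = 100/351 - 88/3 = -10196/351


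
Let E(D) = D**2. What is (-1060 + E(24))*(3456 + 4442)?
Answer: -3822632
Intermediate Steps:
(-1060 + E(24))*(3456 + 4442) = (-1060 + 24**2)*(3456 + 4442) = (-1060 + 576)*7898 = -484*7898 = -3822632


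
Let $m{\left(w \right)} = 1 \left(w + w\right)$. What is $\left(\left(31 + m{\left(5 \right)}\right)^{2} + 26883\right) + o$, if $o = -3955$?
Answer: $24609$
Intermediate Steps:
$m{\left(w \right)} = 2 w$ ($m{\left(w \right)} = 1 \cdot 2 w = 2 w$)
$\left(\left(31 + m{\left(5 \right)}\right)^{2} + 26883\right) + o = \left(\left(31 + 2 \cdot 5\right)^{2} + 26883\right) - 3955 = \left(\left(31 + 10\right)^{2} + 26883\right) - 3955 = \left(41^{2} + 26883\right) - 3955 = \left(1681 + 26883\right) - 3955 = 28564 - 3955 = 24609$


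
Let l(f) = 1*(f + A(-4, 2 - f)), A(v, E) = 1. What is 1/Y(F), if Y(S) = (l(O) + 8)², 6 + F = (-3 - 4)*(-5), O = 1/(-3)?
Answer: 9/676 ≈ 0.013314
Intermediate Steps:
O = -⅓ ≈ -0.33333
F = 29 (F = -6 + (-3 - 4)*(-5) = -6 - 7*(-5) = -6 + 35 = 29)
l(f) = 1 + f (l(f) = 1*(f + 1) = 1*(1 + f) = 1 + f)
Y(S) = 676/9 (Y(S) = ((1 - ⅓) + 8)² = (⅔ + 8)² = (26/3)² = 676/9)
1/Y(F) = 1/(676/9) = 9/676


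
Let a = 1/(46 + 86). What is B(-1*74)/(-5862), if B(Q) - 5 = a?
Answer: -661/773784 ≈ -0.00085424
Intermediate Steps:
a = 1/132 ≈ 0.0075758
B(Q) = 661/132 (B(Q) = 5 + 1/132 = 661/132)
B(-1*74)/(-5862) = (661/132)/(-5862) = (661/132)*(-1/5862) = -661/773784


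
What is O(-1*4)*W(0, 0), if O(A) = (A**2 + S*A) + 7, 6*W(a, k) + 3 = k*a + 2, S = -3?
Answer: -35/6 ≈ -5.8333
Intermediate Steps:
W(a, k) = -1/6 + a*k/6 (W(a, k) = -1/2 + (k*a + 2)/6 = -1/2 + (a*k + 2)/6 = -1/2 + (2 + a*k)/6 = -1/2 + (1/3 + a*k/6) = -1/6 + a*k/6)
O(A) = 7 + A**2 - 3*A (O(A) = (A**2 - 3*A) + 7 = 7 + A**2 - 3*A)
O(-1*4)*W(0, 0) = (7 + (-1*4)**2 - (-3)*4)*(-1/6 + (1/6)*0*0) = (7 + (-4)**2 - 3*(-4))*(-1/6 + 0) = (7 + 16 + 12)*(-1/6) = 35*(-1/6) = -35/6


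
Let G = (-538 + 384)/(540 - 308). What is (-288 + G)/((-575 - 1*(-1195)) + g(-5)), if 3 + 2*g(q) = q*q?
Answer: -33485/73196 ≈ -0.45747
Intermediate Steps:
g(q) = -3/2 + q²/2 (g(q) = -3/2 + (q*q)/2 = -3/2 + q²/2)
G = -77/116 (G = -154/232 = -154*1/232 = -77/116 ≈ -0.66379)
(-288 + G)/((-575 - 1*(-1195)) + g(-5)) = (-288 - 77/116)/((-575 - 1*(-1195)) + (-3/2 + (½)*(-5)²)) = -33485/(116*((-575 + 1195) + (-3/2 + (½)*25))) = -33485/(116*(620 + (-3/2 + 25/2))) = -33485/(116*(620 + 11)) = -33485/116/631 = -33485/116*1/631 = -33485/73196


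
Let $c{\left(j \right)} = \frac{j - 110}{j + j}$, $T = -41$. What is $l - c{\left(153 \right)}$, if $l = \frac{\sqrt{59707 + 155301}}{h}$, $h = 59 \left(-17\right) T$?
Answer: $- \frac{43}{306} + \frac{4 \sqrt{13438}}{41123} \approx -0.12925$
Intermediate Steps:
$h = 41123$ ($h = 59 \left(-17\right) \left(-41\right) = \left(-1003\right) \left(-41\right) = 41123$)
$l = \frac{4 \sqrt{13438}}{41123}$ ($l = \frac{\sqrt{59707 + 155301}}{41123} = \sqrt{215008} \cdot \frac{1}{41123} = 4 \sqrt{13438} \cdot \frac{1}{41123} = \frac{4 \sqrt{13438}}{41123} \approx 0.011276$)
$c{\left(j \right)} = \frac{-110 + j}{2 j}$
$l - c{\left(153 \right)} = \frac{4 \sqrt{13438}}{41123} - \frac{-110 + 153}{2 \cdot 153} = \frac{4 \sqrt{13438}}{41123} - \frac{1}{2} \cdot \frac{1}{153} \cdot 43 = \frac{4 \sqrt{13438}}{41123} - \frac{43}{306} = - \frac{43}{306} + \frac{4 \sqrt{13438}}{41123}$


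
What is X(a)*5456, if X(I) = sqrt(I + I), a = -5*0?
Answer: 0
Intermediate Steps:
a = 0
X(I) = sqrt(2)*sqrt(I) (X(I) = sqrt(2*I) = sqrt(2)*sqrt(I))
X(a)*5456 = (sqrt(2)*sqrt(0))*5456 = (sqrt(2)*0)*5456 = 0*5456 = 0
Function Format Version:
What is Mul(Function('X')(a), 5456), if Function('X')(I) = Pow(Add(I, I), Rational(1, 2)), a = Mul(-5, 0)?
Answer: 0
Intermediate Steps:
a = 0
Function('X')(I) = Mul(Pow(2, Rational(1, 2)), Pow(I, Rational(1, 2))) (Function('X')(I) = Pow(Mul(2, I), Rational(1, 2)) = Mul(Pow(2, Rational(1, 2)), Pow(I, Rational(1, 2))))
Mul(Function('X')(a), 5456) = Mul(Mul(Pow(2, Rational(1, 2)), Pow(0, Rational(1, 2))), 5456) = Mul(Mul(Pow(2, Rational(1, 2)), 0), 5456) = Mul(0, 5456) = 0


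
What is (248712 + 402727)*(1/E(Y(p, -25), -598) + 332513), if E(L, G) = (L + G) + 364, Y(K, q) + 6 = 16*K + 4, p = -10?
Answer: 85778326086533/396 ≈ 2.1661e+11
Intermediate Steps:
Y(K, q) = -2 + 16*K (Y(K, q) = -6 + (16*K + 4) = -6 + (4 + 16*K) = -2 + 16*K)
E(L, G) = 364 + G + L (E(L, G) = (G + L) + 364 = 364 + G + L)
(248712 + 402727)*(1/E(Y(p, -25), -598) + 332513) = (248712 + 402727)*(1/(364 - 598 + (-2 + 16*(-10))) + 332513) = 651439*(1/(364 - 598 + (-2 - 160)) + 332513) = 651439*(1/(364 - 598 - 162) + 332513) = 651439*(1/(-396) + 332513) = 651439*(-1/396 + 332513) = 651439*(131675147/396) = 85778326086533/396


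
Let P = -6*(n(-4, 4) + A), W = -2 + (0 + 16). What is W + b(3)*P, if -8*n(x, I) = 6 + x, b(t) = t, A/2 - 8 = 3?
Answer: -755/2 ≈ -377.50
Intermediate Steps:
A = 22 (A = 16 + 2*3 = 16 + 6 = 22)
n(x, I) = -3/4 - x/8 (n(x, I) = -(6 + x)/8 = -3/4 - x/8)
W = 14 (W = -2 + 16 = 14)
P = -261/2 (P = -6*((-3/4 - 1/8*(-4)) + 22) = -6*((-3/4 + 1/2) + 22) = -6*(-1/4 + 22) = -6*87/4 = -261/2 ≈ -130.50)
W + b(3)*P = 14 + 3*(-261/2) = 14 - 783/2 = -755/2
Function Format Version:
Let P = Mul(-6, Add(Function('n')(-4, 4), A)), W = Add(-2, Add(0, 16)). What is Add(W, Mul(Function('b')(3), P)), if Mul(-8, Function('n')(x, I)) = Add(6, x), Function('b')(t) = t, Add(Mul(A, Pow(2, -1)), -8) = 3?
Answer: Rational(-755, 2) ≈ -377.50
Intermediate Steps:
A = 22 (A = Add(16, Mul(2, 3)) = Add(16, 6) = 22)
Function('n')(x, I) = Add(Rational(-3, 4), Mul(Rational(-1, 8), x)) (Function('n')(x, I) = Mul(Rational(-1, 8), Add(6, x)) = Add(Rational(-3, 4), Mul(Rational(-1, 8), x)))
W = 14 (W = Add(-2, 16) = 14)
P = Rational(-261, 2) (P = Mul(-6, Add(Add(Rational(-3, 4), Mul(Rational(-1, 8), -4)), 22)) = Mul(-6, Add(Add(Rational(-3, 4), Rational(1, 2)), 22)) = Mul(-6, Add(Rational(-1, 4), 22)) = Mul(-6, Rational(87, 4)) = Rational(-261, 2) ≈ -130.50)
Add(W, Mul(Function('b')(3), P)) = Add(14, Mul(3, Rational(-261, 2))) = Add(14, Rational(-783, 2)) = Rational(-755, 2)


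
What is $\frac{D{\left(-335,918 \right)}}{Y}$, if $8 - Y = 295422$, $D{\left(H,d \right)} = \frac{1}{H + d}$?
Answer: $- \frac{1}{172226362} \approx -5.8063 \cdot 10^{-9}$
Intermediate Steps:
$Y = -295414$ ($Y = 8 - 295422 = -295414$)
$\frac{D{\left(-335,918 \right)}}{Y} = \frac{1}{\left(-335 + 918\right) \left(-295414\right)} = \frac{1}{583} \left(- \frac{1}{295414}\right) = - \frac{1}{172226362}$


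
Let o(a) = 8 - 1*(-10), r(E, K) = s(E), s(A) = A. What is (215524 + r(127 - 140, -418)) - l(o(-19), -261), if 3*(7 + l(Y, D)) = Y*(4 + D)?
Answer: 217060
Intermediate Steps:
r(E, K) = E
o(a) = 18 (o(a) = 8 + 10 = 18)
l(Y, D) = -7 + Y*(4 + D)/3 (l(Y, D) = -7 + (Y*(4 + D))/3 = -7 + Y*(4 + D)/3)
(215524 + r(127 - 140, -418)) - l(o(-19), -261) = (215524 + (127 - 140)) - (-7 + (4/3)*18 + (⅓)*(-261)*18) = (215524 - 13) - (-7 + 24 - 1566) = 215511 - 1*(-1549) = 215511 + 1549 = 217060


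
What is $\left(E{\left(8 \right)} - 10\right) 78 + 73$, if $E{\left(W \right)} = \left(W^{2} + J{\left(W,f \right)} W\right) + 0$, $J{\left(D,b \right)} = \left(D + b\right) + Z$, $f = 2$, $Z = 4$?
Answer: $13021$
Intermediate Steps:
$J{\left(D,b \right)} = 4 + D + b$ ($J{\left(D,b \right)} = \left(D + b\right) + 4 = 4 + D + b$)
$E{\left(W \right)} = W^{2} + W \left(6 + W\right)$ ($E{\left(W \right)} = \left(W^{2} + \left(4 + W + 2\right) W\right) + 0 = \left(W^{2} + \left(6 + W\right) W\right) + 0 = \left(W^{2} + W \left(6 + W\right)\right) + 0 = W^{2} + W \left(6 + W\right)$)
$\left(E{\left(8 \right)} - 10\right) 78 + 73 = \left(2 \cdot 8 \left(3 + 8\right) - 10\right) 78 + 73 = \left(2 \cdot 8 \cdot 11 - 10\right) 78 + 73 = \left(176 - 10\right) 78 + 73 = 166 \cdot 78 + 73 = 12948 + 73 = 13021$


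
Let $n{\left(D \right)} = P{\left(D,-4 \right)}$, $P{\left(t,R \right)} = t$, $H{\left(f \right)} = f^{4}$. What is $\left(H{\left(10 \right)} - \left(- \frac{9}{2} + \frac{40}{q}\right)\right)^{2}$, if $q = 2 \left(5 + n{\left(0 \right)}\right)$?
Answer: $\frac{400040001}{4} \approx 1.0001 \cdot 10^{8}$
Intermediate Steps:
$n{\left(D \right)} = D$
$q = 10$ ($q = 2 \left(5 + 0\right) = 2 \cdot 5 = 10$)
$\left(H{\left(10 \right)} - \left(- \frac{9}{2} + \frac{40}{q}\right)\right)^{2} = \left(10^{4} - \left(4 - \frac{9}{2}\right)\right)^{2} = \left(10000 - - \frac{1}{2}\right)^{2} = \left(10000 + \left(-4 + \frac{9}{2}\right)\right)^{2} = \left(10000 + \frac{1}{2}\right)^{2} = \left(\frac{20001}{2}\right)^{2} = \frac{400040001}{4}$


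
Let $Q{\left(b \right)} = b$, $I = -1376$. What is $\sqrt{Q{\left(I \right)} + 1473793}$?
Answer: $\sqrt{1472417} \approx 1213.4$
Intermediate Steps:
$\sqrt{Q{\left(I \right)} + 1473793} = \sqrt{-1376 + 1473793} = \sqrt{1472417}$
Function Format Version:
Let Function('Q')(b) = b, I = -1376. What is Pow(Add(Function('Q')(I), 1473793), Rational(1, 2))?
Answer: Pow(1472417, Rational(1, 2)) ≈ 1213.4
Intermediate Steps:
Pow(Add(Function('Q')(I), 1473793), Rational(1, 2)) = Pow(Add(-1376, 1473793), Rational(1, 2)) = Pow(1472417, Rational(1, 2))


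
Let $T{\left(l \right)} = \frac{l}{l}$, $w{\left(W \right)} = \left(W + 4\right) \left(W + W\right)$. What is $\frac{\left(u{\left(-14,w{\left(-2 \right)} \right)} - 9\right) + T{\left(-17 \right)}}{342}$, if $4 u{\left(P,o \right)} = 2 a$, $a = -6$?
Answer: $- \frac{11}{342} \approx -0.032164$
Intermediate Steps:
$w{\left(W \right)} = 2 W \left(4 + W\right)$ ($w{\left(W \right)} = \left(4 + W\right) 2 W = 2 W \left(4 + W\right)$)
$T{\left(l \right)} = 1$
$u{\left(P,o \right)} = -3$ ($u{\left(P,o \right)} = \frac{2 \left(-6\right)}{4} = \frac{1}{4} \left(-12\right) = -3$)
$\frac{\left(u{\left(-14,w{\left(-2 \right)} \right)} - 9\right) + T{\left(-17 \right)}}{342} = \frac{\left(-3 - 9\right) + 1}{342} = \left(-12 + 1\right) \frac{1}{342} = \left(-11\right) \frac{1}{342} = - \frac{11}{342}$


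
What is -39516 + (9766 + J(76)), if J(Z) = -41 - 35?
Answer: -29826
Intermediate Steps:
J(Z) = -76
-39516 + (9766 + J(76)) = -39516 + (9766 - 76) = -39516 + 9690 = -29826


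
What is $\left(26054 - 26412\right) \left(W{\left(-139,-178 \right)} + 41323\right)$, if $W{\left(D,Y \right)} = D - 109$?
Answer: $-14704850$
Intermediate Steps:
$W{\left(D,Y \right)} = -109 + D$ ($W{\left(D,Y \right)} = D - 109 = -109 + D$)
$\left(26054 - 26412\right) \left(W{\left(-139,-178 \right)} + 41323\right) = \left(26054 - 26412\right) \left(\left(-109 - 139\right) + 41323\right) = - 358 \left(-248 + 41323\right) = \left(-358\right) 41075 = -14704850$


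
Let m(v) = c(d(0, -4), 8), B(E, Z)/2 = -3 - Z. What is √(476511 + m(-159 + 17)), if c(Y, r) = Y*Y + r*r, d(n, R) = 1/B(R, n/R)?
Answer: √17156701/6 ≈ 690.34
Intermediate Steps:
B(E, Z) = -6 - 2*Z (B(E, Z) = 2*(-3 - Z) = -6 - 2*Z)
d(n, R) = 1/(-6 - 2*n/R)
c(Y, r) = Y² + r²
m(v) = 2305/36 (m(v) = (-1*(-4)/(2*0 + 6*(-4)))² + 8² = (-1*(-4)/(0 - 24))² + 64 = (-1*(-4)/(-24))² + 64 = (-1*(-4)*(-1/24))² + 64 = (-⅙)² + 64 = 1/36 + 64 = 2305/36)
√(476511 + m(-159 + 17)) = √(476511 + 2305/36) = √(17156701/36) = √17156701/6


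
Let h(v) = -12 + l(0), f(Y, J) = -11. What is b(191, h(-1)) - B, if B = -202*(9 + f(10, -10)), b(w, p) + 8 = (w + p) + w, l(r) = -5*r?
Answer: -42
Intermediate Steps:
h(v) = -12 (h(v) = -12 - 5*0 = -12 + 0 = -12)
b(w, p) = -8 + p + 2*w (b(w, p) = -8 + ((w + p) + w) = -8 + ((p + w) + w) = -8 + (p + 2*w) = -8 + p + 2*w)
B = 404 (B = -202*(9 - 11) = -202*(-2) = 404)
b(191, h(-1)) - B = (-8 - 12 + 2*191) - 1*404 = (-8 - 12 + 382) - 404 = 362 - 404 = -42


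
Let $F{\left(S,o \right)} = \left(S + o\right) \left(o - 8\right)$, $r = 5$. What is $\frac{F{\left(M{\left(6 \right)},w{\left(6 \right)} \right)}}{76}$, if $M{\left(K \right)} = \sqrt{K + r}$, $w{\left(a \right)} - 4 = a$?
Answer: $\frac{5}{19} + \frac{\sqrt{11}}{38} \approx 0.35044$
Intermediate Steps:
$w{\left(a \right)} = 4 + a$
$M{\left(K \right)} = \sqrt{5 + K}$ ($M{\left(K \right)} = \sqrt{K + 5} = \sqrt{5 + K}$)
$F{\left(S,o \right)} = \left(-8 + o\right) \left(S + o\right)$ ($F{\left(S,o \right)} = \left(S + o\right) \left(-8 + o\right) = \left(-8 + o\right) \left(S + o\right)$)
$\frac{F{\left(M{\left(6 \right)},w{\left(6 \right)} \right)}}{76} = \frac{\left(4 + 6\right)^{2} - 8 \sqrt{5 + 6} - 8 \left(4 + 6\right) + \sqrt{5 + 6} \left(4 + 6\right)}{76} = \left(10^{2} - 8 \sqrt{11} - 80 + \sqrt{11} \cdot 10\right) \frac{1}{76} = \left(100 - 8 \sqrt{11} - 80 + 10 \sqrt{11}\right) \frac{1}{76} = \left(20 + 2 \sqrt{11}\right) \frac{1}{76} = \frac{5}{19} + \frac{\sqrt{11}}{38}$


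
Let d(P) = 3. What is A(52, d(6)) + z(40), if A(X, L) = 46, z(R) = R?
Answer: 86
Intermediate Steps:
A(52, d(6)) + z(40) = 46 + 40 = 86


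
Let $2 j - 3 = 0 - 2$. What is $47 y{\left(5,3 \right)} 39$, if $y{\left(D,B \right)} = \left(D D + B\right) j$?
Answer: $25662$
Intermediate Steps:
$j = \frac{1}{2}$ ($j = \frac{3}{2} + \frac{0 - 2}{2} = \frac{3}{2} + \frac{1}{2} \left(-2\right) = \frac{3}{2} - 1 = \frac{1}{2} \approx 0.5$)
$y{\left(D,B \right)} = \frac{B}{2} + \frac{D^{2}}{2}$ ($y{\left(D,B \right)} = \left(D D + B\right) \frac{1}{2} = \left(D^{2} + B\right) \frac{1}{2} = \left(B + D^{2}\right) \frac{1}{2} = \frac{B}{2} + \frac{D^{2}}{2}$)
$47 y{\left(5,3 \right)} 39 = 47 \left(\frac{1}{2} \cdot 3 + \frac{5^{2}}{2}\right) 39 = 47 \left(\frac{3}{2} + \frac{1}{2} \cdot 25\right) 39 = 47 \left(\frac{3}{2} + \frac{25}{2}\right) 39 = 47 \cdot 14 \cdot 39 = 658 \cdot 39 = 25662$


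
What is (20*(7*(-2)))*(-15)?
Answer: 4200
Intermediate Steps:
(20*(7*(-2)))*(-15) = (20*(-14))*(-15) = -280*(-15) = 4200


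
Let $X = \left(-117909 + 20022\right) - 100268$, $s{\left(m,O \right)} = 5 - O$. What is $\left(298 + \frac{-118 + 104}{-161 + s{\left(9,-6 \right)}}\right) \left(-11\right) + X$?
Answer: $- \frac{15107552}{75} \approx -2.0143 \cdot 10^{5}$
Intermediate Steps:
$X = -198155$ ($X = -97887 - 100268 = -198155$)
$\left(298 + \frac{-118 + 104}{-161 + s{\left(9,-6 \right)}}\right) \left(-11\right) + X = \left(298 + \frac{-118 + 104}{-161 + \left(5 - -6\right)}\right) \left(-11\right) - 198155 = \left(298 - \frac{14}{-161 + \left(5 + 6\right)}\right) \left(-11\right) - 198155 = \left(298 - \frac{14}{-161 + 11}\right) \left(-11\right) - 198155 = \left(298 - \frac{14}{-150}\right) \left(-11\right) - 198155 = \left(298 - - \frac{7}{75}\right) \left(-11\right) - 198155 = \left(298 + \frac{7}{75}\right) \left(-11\right) - 198155 = \frac{22357}{75} \left(-11\right) - 198155 = - \frac{245927}{75} - 198155 = - \frac{15107552}{75}$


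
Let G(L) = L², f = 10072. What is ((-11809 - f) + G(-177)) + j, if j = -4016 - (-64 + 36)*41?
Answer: 6580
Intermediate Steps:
j = -2868 (j = -4016 - (-28)*41 = -4016 - 1*(-1148) = -4016 + 1148 = -2868)
((-11809 - f) + G(-177)) + j = ((-11809 - 1*10072) + (-177)²) - 2868 = ((-11809 - 10072) + 31329) - 2868 = (-21881 + 31329) - 2868 = 9448 - 2868 = 6580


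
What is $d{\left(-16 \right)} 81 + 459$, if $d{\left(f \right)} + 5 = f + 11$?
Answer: $-351$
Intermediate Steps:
$d{\left(f \right)} = 6 + f$ ($d{\left(f \right)} = -5 + \left(f + 11\right) = -5 + \left(11 + f\right) = 6 + f$)
$d{\left(-16 \right)} 81 + 459 = \left(6 - 16\right) 81 + 459 = \left(-10\right) 81 + 459 = -810 + 459 = -351$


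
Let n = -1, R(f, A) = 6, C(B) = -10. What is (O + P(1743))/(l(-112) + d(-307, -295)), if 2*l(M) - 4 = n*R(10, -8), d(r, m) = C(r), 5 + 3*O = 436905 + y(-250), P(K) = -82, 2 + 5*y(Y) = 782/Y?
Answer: -272908109/20625 ≈ -13232.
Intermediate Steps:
y(Y) = -⅖ + 782/(5*Y) (y(Y) = -⅖ + (782/Y)/5 = -⅖ + 782/(5*Y))
O = 273061859/1875 (O = -5/3 + (436905 + (⅖)*(391 - 1*(-250))/(-250))/3 = -5/3 + (436905 + (⅖)*(-1/250)*(391 + 250))/3 = -5/3 + (436905 + (⅖)*(-1/250)*641)/3 = -5/3 + (436905 - 641/625)/3 = -5/3 + (⅓)*(273064984/625) = -5/3 + 273064984/1875 = 273061859/1875 ≈ 1.4563e+5)
d(r, m) = -10
l(M) = -1 (l(M) = 2 + (-1*6)/2 = 2 + (½)*(-6) = 2 - 3 = -1)
(O + P(1743))/(l(-112) + d(-307, -295)) = (273061859/1875 - 82)/(-1 - 10) = (272908109/1875)/(-11) = (272908109/1875)*(-1/11) = -272908109/20625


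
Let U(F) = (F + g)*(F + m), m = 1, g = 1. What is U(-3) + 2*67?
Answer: 138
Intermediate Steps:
U(F) = (1 + F)**2 (U(F) = (F + 1)*(F + 1) = (1 + F)*(1 + F) = (1 + F)**2)
U(-3) + 2*67 = (1 + (-3)**2 + 2*(-3)) + 2*67 = (1 + 9 - 6) + 134 = 4 + 134 = 138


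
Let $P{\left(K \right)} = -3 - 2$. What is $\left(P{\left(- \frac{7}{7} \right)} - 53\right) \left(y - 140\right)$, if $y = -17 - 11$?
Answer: $9744$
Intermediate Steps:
$y = -28$
$P{\left(K \right)} = -5$ ($P{\left(K \right)} = -3 - 2 = -5$)
$\left(P{\left(- \frac{7}{7} \right)} - 53\right) \left(y - 140\right) = \left(-5 - 53\right) \left(-28 - 140\right) = \left(-58\right) \left(-168\right) = 9744$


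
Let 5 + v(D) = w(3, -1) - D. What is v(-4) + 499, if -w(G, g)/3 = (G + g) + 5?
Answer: 477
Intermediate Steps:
w(G, g) = -15 - 3*G - 3*g (w(G, g) = -3*((G + g) + 5) = -3*(5 + G + g) = -15 - 3*G - 3*g)
v(D) = -26 - D (v(D) = -5 + ((-15 - 3*3 - 3*(-1)) - D) = -5 + ((-15 - 9 + 3) - D) = -5 + (-21 - D) = -26 - D)
v(-4) + 499 = (-26 - 1*(-4)) + 499 = (-26 + 4) + 499 = -22 + 499 = 477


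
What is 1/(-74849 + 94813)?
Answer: 1/19964 ≈ 5.0090e-5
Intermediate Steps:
1/(-74849 + 94813) = 1/19964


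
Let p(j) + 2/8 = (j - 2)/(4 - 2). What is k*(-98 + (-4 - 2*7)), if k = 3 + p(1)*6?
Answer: 174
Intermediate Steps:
p(j) = -5/4 + j/2 (p(j) = -¼ + (j - 2)/(4 - 2) = -¼ + (-2 + j)/2 = -¼ + (-2 + j)*(½) = -¼ + (-1 + j/2) = -5/4 + j/2)
k = -3/2 (k = 3 + (-5/4 + (½)*1)*6 = 3 + (-5/4 + ½)*6 = 3 - ¾*6 = 3 - 9/2 = -3/2 ≈ -1.5000)
k*(-98 + (-4 - 2*7)) = -3*(-98 + (-4 - 2*7))/2 = -3*(-98 + (-4 - 14))/2 = -3*(-98 - 18)/2 = -3/2*(-116) = 174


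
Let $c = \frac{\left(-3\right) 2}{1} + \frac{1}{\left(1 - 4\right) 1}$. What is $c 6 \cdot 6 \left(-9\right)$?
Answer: $2052$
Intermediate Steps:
$c = - \frac{19}{3}$ ($c = \left(-6\right) 1 + \frac{1}{-3} \cdot 1 = -6 - \frac{1}{3} = - \frac{19}{3} \approx -6.3333$)
$c 6 \cdot 6 \left(-9\right) = - \frac{19 \cdot 6 \cdot 6}{3} \left(-9\right) = \left(- \frac{19}{3}\right) 36 \left(-9\right) = \left(-228\right) \left(-9\right) = 2052$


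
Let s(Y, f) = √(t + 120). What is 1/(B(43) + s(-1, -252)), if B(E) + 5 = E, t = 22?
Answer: 19/651 - √142/1302 ≈ 0.020034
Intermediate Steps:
B(E) = -5 + E
s(Y, f) = √142 (s(Y, f) = √(22 + 120) = √142)
1/(B(43) + s(-1, -252)) = 1/((-5 + 43) + √142) = 1/(38 + √142)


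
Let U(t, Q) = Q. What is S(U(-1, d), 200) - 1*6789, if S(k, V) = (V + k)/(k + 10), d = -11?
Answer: -6978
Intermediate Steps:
S(k, V) = (V + k)/(10 + k)
S(U(-1, d), 200) - 1*6789 = (200 - 11)/(10 - 11) - 1*6789 = 189/(-1) - 6789 = -1*189 - 6789 = -189 - 6789 = -6978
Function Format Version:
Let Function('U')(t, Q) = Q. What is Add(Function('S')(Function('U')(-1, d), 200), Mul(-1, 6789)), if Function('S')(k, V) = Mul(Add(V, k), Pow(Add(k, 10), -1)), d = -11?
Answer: -6978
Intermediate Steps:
Function('S')(k, V) = Mul(Pow(Add(10, k), -1), Add(V, k)) (Function('S')(k, V) = Mul(Add(V, k), Pow(Add(10, k), -1)) = Mul(Pow(Add(10, k), -1), Add(V, k)))
Add(Function('S')(Function('U')(-1, d), 200), Mul(-1, 6789)) = Add(Mul(Pow(Add(10, -11), -1), Add(200, -11)), Mul(-1, 6789)) = Add(Mul(Pow(-1, -1), 189), -6789) = Add(Mul(-1, 189), -6789) = Add(-189, -6789) = -6978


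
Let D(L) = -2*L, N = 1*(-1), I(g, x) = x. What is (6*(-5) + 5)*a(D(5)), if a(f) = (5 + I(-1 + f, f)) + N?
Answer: 150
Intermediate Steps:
N = -1
a(f) = 4 + f (a(f) = (5 + f) - 1 = 4 + f)
(6*(-5) + 5)*a(D(5)) = (6*(-5) + 5)*(4 - 2*5) = (-30 + 5)*(4 - 10) = -25*(-6) = 150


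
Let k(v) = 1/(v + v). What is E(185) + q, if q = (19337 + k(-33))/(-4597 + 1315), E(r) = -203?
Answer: -45248477/216612 ≈ -208.89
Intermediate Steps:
k(v) = 1/(2*v)
q = -1276241/216612 (q = (19337 + (1/2)/(-33))/(-4597 + 1315) = (19337 + (1/2)*(-1/33))/(-3282) = (19337 - 1/66)*(-1/3282) = (1276241/66)*(-1/3282) = -1276241/216612 ≈ -5.8918)
E(185) + q = -203 - 1276241/216612 = -45248477/216612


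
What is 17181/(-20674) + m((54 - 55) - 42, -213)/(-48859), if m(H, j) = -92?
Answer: -837544471/1010110966 ≈ -0.82916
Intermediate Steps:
17181/(-20674) + m((54 - 55) - 42, -213)/(-48859) = 17181/(-20674) - 92/(-48859) = 17181*(-1/20674) - 92*(-1/48859) = -17181/20674 + 92/48859 = -837544471/1010110966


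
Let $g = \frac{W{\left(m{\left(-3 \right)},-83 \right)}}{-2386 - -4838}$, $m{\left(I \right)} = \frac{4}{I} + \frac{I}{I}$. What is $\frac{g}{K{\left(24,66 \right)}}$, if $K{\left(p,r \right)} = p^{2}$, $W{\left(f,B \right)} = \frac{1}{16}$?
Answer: $\frac{1}{22597632} \approx 4.4252 \cdot 10^{-8}$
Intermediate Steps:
$m{\left(I \right)} = 1 + \frac{4}{I}$ ($m{\left(I \right)} = \frac{4}{I} + 1 = 1 + \frac{4}{I}$)
$W{\left(f,B \right)} = \frac{1}{16}$
$g = \frac{1}{39232}$ ($g = \frac{1}{16 \left(-2386 - -4838\right)} = \frac{1}{16 \left(-2386 + 4838\right)} = \frac{1}{16 \cdot 2452} = \frac{1}{16} \cdot \frac{1}{2452} = \frac{1}{39232} \approx 2.5489 \cdot 10^{-5}$)
$\frac{g}{K{\left(24,66 \right)}} = \frac{1}{39232 \cdot 24^{2}} = \frac{1}{39232 \cdot 576} = \frac{1}{39232} \cdot \frac{1}{576} = \frac{1}{22597632}$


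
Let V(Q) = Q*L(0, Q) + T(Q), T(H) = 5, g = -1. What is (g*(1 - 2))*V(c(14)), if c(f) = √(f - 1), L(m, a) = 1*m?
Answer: 5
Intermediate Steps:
L(m, a) = m
c(f) = √(-1 + f)
V(Q) = 5 (V(Q) = Q*0 + 5 = 0 + 5 = 5)
(g*(1 - 2))*V(c(14)) = -(1 - 2)*5 = -1*(-1)*5 = 1*5 = 5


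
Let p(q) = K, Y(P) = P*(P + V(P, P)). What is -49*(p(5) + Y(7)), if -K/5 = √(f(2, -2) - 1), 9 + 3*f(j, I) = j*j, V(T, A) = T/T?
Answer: -2744 + 490*I*√6/3 ≈ -2744.0 + 400.08*I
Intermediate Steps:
V(T, A) = 1
f(j, I) = -3 + j²/3 (f(j, I) = -3 + (j*j)/3 = -3 + j²/3)
Y(P) = P*(1 + P) (Y(P) = P*(P + 1) = P*(1 + P))
K = -10*I*√6/3 (K = -5*√((-3 + (⅓)*2²) - 1) = -5*√((-3 + (⅓)*4) - 1) = -5*√((-3 + 4/3) - 1) = -5*√(-5/3 - 1) = -10*I*√6/3 ≈ -8.165*I)
p(q) = -10*I*√6/3
-49*(p(5) + Y(7)) = -49*(-10*I*√6/3 + 7*(1 + 7)) = -49*(-10*I*√6/3 + 7*8) = -49*(-10*I*√6/3 + 56) = -49*(56 - 10*I*√6/3) = -2744 + 490*I*√6/3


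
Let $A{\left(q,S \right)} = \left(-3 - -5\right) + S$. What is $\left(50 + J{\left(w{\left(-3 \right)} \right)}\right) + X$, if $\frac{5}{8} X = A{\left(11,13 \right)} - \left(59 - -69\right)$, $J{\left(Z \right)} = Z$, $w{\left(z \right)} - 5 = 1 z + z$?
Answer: $- \frac{659}{5} \approx -131.8$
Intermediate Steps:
$w{\left(z \right)} = 5 + 2 z$ ($w{\left(z \right)} = 5 + \left(1 z + z\right) = 5 + \left(z + z\right) = 5 + 2 z$)
$A{\left(q,S \right)} = 2 + S$ ($A{\left(q,S \right)} = \left(-3 + 5\right) + S = 2 + S$)
$X = - \frac{904}{5}$ ($X = \frac{8 \left(\left(2 + 13\right) - \left(59 - -69\right)\right)}{5} = \frac{8 \left(15 - \left(59 + 69\right)\right)}{5} = \frac{8 \left(15 - 128\right)}{5} = \frac{8}{5} \left(-113\right) = - \frac{904}{5} \approx -180.8$)
$\left(50 + J{\left(w{\left(-3 \right)} \right)}\right) + X = \left(50 + \left(5 + 2 \left(-3\right)\right)\right) - \frac{904}{5} = \left(50 + \left(5 - 6\right)\right) - \frac{904}{5} = \left(50 - 1\right) - \frac{904}{5} = 49 - \frac{904}{5} = - \frac{659}{5}$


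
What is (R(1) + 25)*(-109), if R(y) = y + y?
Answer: -2943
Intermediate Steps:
R(y) = 2*y
(R(1) + 25)*(-109) = (2*1 + 25)*(-109) = (2 + 25)*(-109) = 27*(-109) = -2943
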